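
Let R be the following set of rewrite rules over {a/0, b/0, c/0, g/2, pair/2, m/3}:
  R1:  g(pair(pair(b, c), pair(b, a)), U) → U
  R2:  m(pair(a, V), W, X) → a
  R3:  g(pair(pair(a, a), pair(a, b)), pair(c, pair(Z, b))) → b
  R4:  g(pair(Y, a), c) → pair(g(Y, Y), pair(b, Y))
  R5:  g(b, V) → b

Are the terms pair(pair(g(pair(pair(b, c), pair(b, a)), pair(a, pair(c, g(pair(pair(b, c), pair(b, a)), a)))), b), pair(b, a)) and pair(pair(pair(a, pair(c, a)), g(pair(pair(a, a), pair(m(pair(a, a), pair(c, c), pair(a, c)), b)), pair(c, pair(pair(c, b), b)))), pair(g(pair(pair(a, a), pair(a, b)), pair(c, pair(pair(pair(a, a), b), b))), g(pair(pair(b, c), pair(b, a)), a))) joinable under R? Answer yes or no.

Reduce t₁ = pair(pair(g(pair(pair(b, c), pair(b, a)), pair(a, pair(c, g(pair(pair(b, c), pair(b, a)), a)))), b), pair(b, a)):
1. pair(pair(g(pair(pair(b, c), pair(b, a)), pair(a, pair(c, g(pair(pair(b, c), pair(b, a)), a)))), b), pair(b, a))  →  pair(pair(pair(a, pair(c, g(pair(pair(b, c), pair(b, a)), a))), b), pair(b, a))   [R1 at 1.1]
2. pair(pair(pair(a, pair(c, g(pair(pair(b, c), pair(b, a)), a))), b), pair(b, a))  →  pair(pair(pair(a, pair(c, a)), b), pair(b, a))   [R1 at 1.1.2.2]

Reduce t₂ = pair(pair(pair(a, pair(c, a)), g(pair(pair(a, a), pair(m(pair(a, a), pair(c, c), pair(a, c)), b)), pair(c, pair(pair(c, b), b)))), pair(g(pair(pair(a, a), pair(a, b)), pair(c, pair(pair(pair(a, a), b), b))), g(pair(pair(b, c), pair(b, a)), a))):
1. pair(pair(pair(a, pair(c, a)), g(pair(pair(a, a), pair(m(pair(a, a), pair(c, c), pair(a, c)), b)), pair(c, pair(pair(c, b), b)))), pair(g(pair(pair(a, a), pair(a, b)), pair(c, pair(pair(pair(a, a), b), b))), g(pair(pair(b, c), pair(b, a)), a)))  →  pair(pair(pair(a, pair(c, a)), g(pair(pair(a, a), pair(a, b)), pair(c, pair(pair(c, b), b)))), pair(g(pair(pair(a, a), pair(a, b)), pair(c, pair(pair(pair(a, a), b), b))), g(pair(pair(b, c), pair(b, a)), a)))   [R2 at 1.2.1.2.1]
2. pair(pair(pair(a, pair(c, a)), g(pair(pair(a, a), pair(a, b)), pair(c, pair(pair(c, b), b)))), pair(g(pair(pair(a, a), pair(a, b)), pair(c, pair(pair(pair(a, a), b), b))), g(pair(pair(b, c), pair(b, a)), a)))  →  pair(pair(pair(a, pair(c, a)), b), pair(g(pair(pair(a, a), pair(a, b)), pair(c, pair(pair(pair(a, a), b), b))), g(pair(pair(b, c), pair(b, a)), a)))   [R3 at 1.2]
3. pair(pair(pair(a, pair(c, a)), b), pair(g(pair(pair(a, a), pair(a, b)), pair(c, pair(pair(pair(a, a), b), b))), g(pair(pair(b, c), pair(b, a)), a)))  →  pair(pair(pair(a, pair(c, a)), b), pair(b, g(pair(pair(b, c), pair(b, a)), a)))   [R3 at 2.1]
4. pair(pair(pair(a, pair(c, a)), b), pair(b, g(pair(pair(b, c), pair(b, a)), a)))  →  pair(pair(pair(a, pair(c, a)), b), pair(b, a))   [R1 at 2.2]

yes — NF(t₁) = pair(pair(pair(a, pair(c, a)), b), pair(b, a)), NF(t₂) = pair(pair(pair(a, pair(c, a)), b), pair(b, a))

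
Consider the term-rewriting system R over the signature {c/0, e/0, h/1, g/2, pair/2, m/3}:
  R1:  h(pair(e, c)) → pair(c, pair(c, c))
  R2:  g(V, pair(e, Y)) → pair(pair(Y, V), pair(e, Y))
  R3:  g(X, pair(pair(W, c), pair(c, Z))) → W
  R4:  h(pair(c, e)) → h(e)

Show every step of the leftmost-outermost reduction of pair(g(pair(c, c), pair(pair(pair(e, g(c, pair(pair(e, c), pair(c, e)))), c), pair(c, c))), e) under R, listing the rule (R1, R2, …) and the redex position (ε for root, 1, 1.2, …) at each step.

pair(pair(e, e), e)

1. pair(g(pair(c, c), pair(pair(pair(e, g(c, pair(pair(e, c), pair(c, e)))), c), pair(c, c))), e)  →  pair(pair(e, g(c, pair(pair(e, c), pair(c, e)))), e)   [R3 at 1]
2. pair(pair(e, g(c, pair(pair(e, c), pair(c, e)))), e)  →  pair(pair(e, e), e)   [R3 at 1.2]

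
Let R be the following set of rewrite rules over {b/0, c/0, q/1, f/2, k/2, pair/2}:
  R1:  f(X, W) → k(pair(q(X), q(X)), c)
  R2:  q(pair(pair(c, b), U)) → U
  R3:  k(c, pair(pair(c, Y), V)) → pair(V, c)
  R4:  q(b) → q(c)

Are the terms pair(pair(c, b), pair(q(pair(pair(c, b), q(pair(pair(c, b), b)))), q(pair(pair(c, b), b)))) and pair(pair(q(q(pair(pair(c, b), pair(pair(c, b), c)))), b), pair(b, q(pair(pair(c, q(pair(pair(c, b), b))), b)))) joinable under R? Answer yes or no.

yes — NF(t₁) = pair(pair(c, b), pair(b, b)), NF(t₂) = pair(pair(c, b), pair(b, b))

Reduce t₁ = pair(pair(c, b), pair(q(pair(pair(c, b), q(pair(pair(c, b), b)))), q(pair(pair(c, b), b)))):
1. pair(pair(c, b), pair(q(pair(pair(c, b), q(pair(pair(c, b), b)))), q(pair(pair(c, b), b))))  →  pair(pair(c, b), pair(q(pair(pair(c, b), b)), q(pair(pair(c, b), b))))   [R2 at 2.1]
2. pair(pair(c, b), pair(q(pair(pair(c, b), b)), q(pair(pair(c, b), b))))  →  pair(pair(c, b), pair(b, q(pair(pair(c, b), b))))   [R2 at 2.1]
3. pair(pair(c, b), pair(b, q(pair(pair(c, b), b))))  →  pair(pair(c, b), pair(b, b))   [R2 at 2.2]

Reduce t₂ = pair(pair(q(q(pair(pair(c, b), pair(pair(c, b), c)))), b), pair(b, q(pair(pair(c, q(pair(pair(c, b), b))), b)))):
1. pair(pair(q(q(pair(pair(c, b), pair(pair(c, b), c)))), b), pair(b, q(pair(pair(c, q(pair(pair(c, b), b))), b))))  →  pair(pair(q(pair(pair(c, b), c)), b), pair(b, q(pair(pair(c, q(pair(pair(c, b), b))), b))))   [R2 at 1.1.1]
2. pair(pair(q(pair(pair(c, b), c)), b), pair(b, q(pair(pair(c, q(pair(pair(c, b), b))), b))))  →  pair(pair(c, b), pair(b, q(pair(pair(c, q(pair(pair(c, b), b))), b))))   [R2 at 1.1]
3. pair(pair(c, b), pair(b, q(pair(pair(c, q(pair(pair(c, b), b))), b))))  →  pair(pair(c, b), pair(b, q(pair(pair(c, b), b))))   [R2 at 2.2.1.1.2]
4. pair(pair(c, b), pair(b, q(pair(pair(c, b), b))))  →  pair(pair(c, b), pair(b, b))   [R2 at 2.2]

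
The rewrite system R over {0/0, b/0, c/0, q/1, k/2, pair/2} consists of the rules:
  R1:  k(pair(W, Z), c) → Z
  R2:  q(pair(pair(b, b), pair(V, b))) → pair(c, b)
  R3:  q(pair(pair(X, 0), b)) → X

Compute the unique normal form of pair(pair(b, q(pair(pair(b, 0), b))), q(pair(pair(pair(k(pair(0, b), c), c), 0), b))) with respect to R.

pair(pair(b, b), pair(b, c))

1. pair(pair(b, q(pair(pair(b, 0), b))), q(pair(pair(pair(k(pair(0, b), c), c), 0), b)))  →  pair(pair(b, b), q(pair(pair(pair(k(pair(0, b), c), c), 0), b)))   [R3 at 1.2]
2. pair(pair(b, b), q(pair(pair(pair(k(pair(0, b), c), c), 0), b)))  →  pair(pair(b, b), pair(k(pair(0, b), c), c))   [R3 at 2]
3. pair(pair(b, b), pair(k(pair(0, b), c), c))  →  pair(pair(b, b), pair(b, c))   [R1 at 2.1]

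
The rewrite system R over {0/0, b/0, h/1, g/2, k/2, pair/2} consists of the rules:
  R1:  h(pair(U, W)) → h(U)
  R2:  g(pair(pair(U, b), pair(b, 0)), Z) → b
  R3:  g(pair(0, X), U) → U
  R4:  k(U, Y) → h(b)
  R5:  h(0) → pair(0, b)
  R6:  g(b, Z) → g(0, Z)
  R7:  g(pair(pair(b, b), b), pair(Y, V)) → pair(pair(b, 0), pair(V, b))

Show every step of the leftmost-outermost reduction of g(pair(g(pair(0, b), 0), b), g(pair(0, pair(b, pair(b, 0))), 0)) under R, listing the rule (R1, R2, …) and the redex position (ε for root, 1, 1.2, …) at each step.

0

1. g(pair(g(pair(0, b), 0), b), g(pair(0, pair(b, pair(b, 0))), 0))  →  g(pair(0, b), g(pair(0, pair(b, pair(b, 0))), 0))   [R3 at 1.1]
2. g(pair(0, b), g(pair(0, pair(b, pair(b, 0))), 0))  →  g(pair(0, pair(b, pair(b, 0))), 0)   [R3 at ε]
3. g(pair(0, pair(b, pair(b, 0))), 0)  →  0   [R3 at ε]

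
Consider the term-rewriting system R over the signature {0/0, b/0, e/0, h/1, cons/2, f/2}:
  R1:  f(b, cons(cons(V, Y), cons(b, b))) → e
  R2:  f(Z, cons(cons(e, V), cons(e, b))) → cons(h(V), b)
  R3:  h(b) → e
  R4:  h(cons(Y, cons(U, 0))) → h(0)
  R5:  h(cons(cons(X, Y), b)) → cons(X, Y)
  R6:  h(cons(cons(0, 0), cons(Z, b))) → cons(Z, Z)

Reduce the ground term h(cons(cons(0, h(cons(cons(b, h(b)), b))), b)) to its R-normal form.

1. h(cons(cons(0, h(cons(cons(b, h(b)), b))), b))  →  cons(0, h(cons(cons(b, h(b)), b)))   [R5 at ε]
2. cons(0, h(cons(cons(b, h(b)), b)))  →  cons(0, cons(b, h(b)))   [R5 at 2]
3. cons(0, cons(b, h(b)))  →  cons(0, cons(b, e))   [R3 at 2.2]

cons(0, cons(b, e))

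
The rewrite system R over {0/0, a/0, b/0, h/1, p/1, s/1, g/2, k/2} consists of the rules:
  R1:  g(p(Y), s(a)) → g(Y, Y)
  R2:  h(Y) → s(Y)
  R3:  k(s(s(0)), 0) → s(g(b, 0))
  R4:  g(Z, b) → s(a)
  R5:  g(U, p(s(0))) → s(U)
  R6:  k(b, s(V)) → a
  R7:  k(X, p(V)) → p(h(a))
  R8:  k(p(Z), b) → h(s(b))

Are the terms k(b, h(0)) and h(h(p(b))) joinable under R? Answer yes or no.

Reduce t₁ = k(b, h(0)):
1. k(b, h(0))  →  k(b, s(0))   [R2 at 2]
2. k(b, s(0))  →  a   [R6 at ε]

Reduce t₂ = h(h(p(b))):
1. h(h(p(b)))  →  s(h(p(b)))   [R2 at ε]
2. s(h(p(b)))  →  s(s(p(b)))   [R2 at 1]

no — NF(t₁) = a, NF(t₂) = s(s(p(b)))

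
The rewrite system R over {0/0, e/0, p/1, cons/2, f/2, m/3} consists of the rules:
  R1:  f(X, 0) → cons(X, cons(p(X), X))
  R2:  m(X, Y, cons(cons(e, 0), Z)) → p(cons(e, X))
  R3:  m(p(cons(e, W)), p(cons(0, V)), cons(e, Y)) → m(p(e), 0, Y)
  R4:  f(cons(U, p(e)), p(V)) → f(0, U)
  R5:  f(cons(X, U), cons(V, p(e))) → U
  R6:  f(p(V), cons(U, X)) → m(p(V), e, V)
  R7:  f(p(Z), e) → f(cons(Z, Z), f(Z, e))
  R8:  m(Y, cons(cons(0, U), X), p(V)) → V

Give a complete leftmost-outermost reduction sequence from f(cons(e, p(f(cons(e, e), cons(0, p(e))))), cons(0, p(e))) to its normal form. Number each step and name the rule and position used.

1. f(cons(e, p(f(cons(e, e), cons(0, p(e))))), cons(0, p(e)))  →  p(f(cons(e, e), cons(0, p(e))))   [R5 at ε]
2. p(f(cons(e, e), cons(0, p(e))))  →  p(e)   [R5 at 1]

p(e)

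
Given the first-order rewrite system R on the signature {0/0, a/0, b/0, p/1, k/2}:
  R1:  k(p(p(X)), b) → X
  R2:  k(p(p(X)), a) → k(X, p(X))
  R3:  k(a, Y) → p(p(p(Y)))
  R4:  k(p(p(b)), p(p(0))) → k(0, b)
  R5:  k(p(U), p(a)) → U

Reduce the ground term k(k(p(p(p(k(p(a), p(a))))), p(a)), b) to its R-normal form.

1. k(k(p(p(p(k(p(a), p(a))))), p(a)), b)  →  k(p(p(k(p(a), p(a)))), b)   [R5 at 1]
2. k(p(p(k(p(a), p(a)))), b)  →  k(p(a), p(a))   [R1 at ε]
3. k(p(a), p(a))  →  a   [R5 at ε]

a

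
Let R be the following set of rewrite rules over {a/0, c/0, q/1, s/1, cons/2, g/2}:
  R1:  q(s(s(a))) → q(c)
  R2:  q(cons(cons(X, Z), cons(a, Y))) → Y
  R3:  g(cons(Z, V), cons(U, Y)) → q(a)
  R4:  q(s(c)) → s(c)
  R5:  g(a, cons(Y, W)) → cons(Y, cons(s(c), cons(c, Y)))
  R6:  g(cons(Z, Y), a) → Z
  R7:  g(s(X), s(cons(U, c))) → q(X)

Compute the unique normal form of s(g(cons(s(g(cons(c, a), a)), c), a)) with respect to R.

1. s(g(cons(s(g(cons(c, a), a)), c), a))  →  s(s(g(cons(c, a), a)))   [R6 at 1]
2. s(s(g(cons(c, a), a)))  →  s(s(c))   [R6 at 1.1]

s(s(c))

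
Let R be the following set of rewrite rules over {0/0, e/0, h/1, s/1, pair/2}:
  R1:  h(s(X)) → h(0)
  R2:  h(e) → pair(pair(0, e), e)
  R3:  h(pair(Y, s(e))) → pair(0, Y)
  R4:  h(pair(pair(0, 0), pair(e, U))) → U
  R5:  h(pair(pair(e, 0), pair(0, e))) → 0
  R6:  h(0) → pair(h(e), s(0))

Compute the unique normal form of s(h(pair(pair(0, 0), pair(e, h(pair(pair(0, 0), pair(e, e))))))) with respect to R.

s(e)

1. s(h(pair(pair(0, 0), pair(e, h(pair(pair(0, 0), pair(e, e)))))))  →  s(h(pair(pair(0, 0), pair(e, e))))   [R4 at 1]
2. s(h(pair(pair(0, 0), pair(e, e))))  →  s(e)   [R4 at 1]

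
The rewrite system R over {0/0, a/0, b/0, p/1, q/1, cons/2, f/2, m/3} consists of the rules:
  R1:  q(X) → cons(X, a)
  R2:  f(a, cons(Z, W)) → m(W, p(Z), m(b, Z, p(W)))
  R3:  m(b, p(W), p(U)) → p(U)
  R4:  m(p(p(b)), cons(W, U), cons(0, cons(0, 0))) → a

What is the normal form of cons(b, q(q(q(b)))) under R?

1. cons(b, q(q(q(b))))  →  cons(b, cons(q(q(b)), a))   [R1 at 2]
2. cons(b, cons(q(q(b)), a))  →  cons(b, cons(cons(q(b), a), a))   [R1 at 2.1]
3. cons(b, cons(cons(q(b), a), a))  →  cons(b, cons(cons(cons(b, a), a), a))   [R1 at 2.1.1]

cons(b, cons(cons(cons(b, a), a), a))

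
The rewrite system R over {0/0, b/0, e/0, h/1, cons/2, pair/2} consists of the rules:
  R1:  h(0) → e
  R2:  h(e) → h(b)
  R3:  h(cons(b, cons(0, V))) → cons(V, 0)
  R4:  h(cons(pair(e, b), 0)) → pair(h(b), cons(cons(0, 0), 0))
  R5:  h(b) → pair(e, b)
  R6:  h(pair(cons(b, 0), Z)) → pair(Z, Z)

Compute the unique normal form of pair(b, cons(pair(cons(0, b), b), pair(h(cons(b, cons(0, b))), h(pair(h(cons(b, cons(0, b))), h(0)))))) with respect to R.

1. pair(b, cons(pair(cons(0, b), b), pair(h(cons(b, cons(0, b))), h(pair(h(cons(b, cons(0, b))), h(0))))))  →  pair(b, cons(pair(cons(0, b), b), pair(cons(b, 0), h(pair(h(cons(b, cons(0, b))), h(0))))))   [R3 at 2.2.1]
2. pair(b, cons(pair(cons(0, b), b), pair(cons(b, 0), h(pair(h(cons(b, cons(0, b))), h(0))))))  →  pair(b, cons(pair(cons(0, b), b), pair(cons(b, 0), h(pair(cons(b, 0), h(0))))))   [R3 at 2.2.2.1.1]
3. pair(b, cons(pair(cons(0, b), b), pair(cons(b, 0), h(pair(cons(b, 0), h(0))))))  →  pair(b, cons(pair(cons(0, b), b), pair(cons(b, 0), pair(h(0), h(0)))))   [R6 at 2.2.2]
4. pair(b, cons(pair(cons(0, b), b), pair(cons(b, 0), pair(h(0), h(0)))))  →  pair(b, cons(pair(cons(0, b), b), pair(cons(b, 0), pair(e, h(0)))))   [R1 at 2.2.2.1]
5. pair(b, cons(pair(cons(0, b), b), pair(cons(b, 0), pair(e, h(0)))))  →  pair(b, cons(pair(cons(0, b), b), pair(cons(b, 0), pair(e, e))))   [R1 at 2.2.2.2]

pair(b, cons(pair(cons(0, b), b), pair(cons(b, 0), pair(e, e))))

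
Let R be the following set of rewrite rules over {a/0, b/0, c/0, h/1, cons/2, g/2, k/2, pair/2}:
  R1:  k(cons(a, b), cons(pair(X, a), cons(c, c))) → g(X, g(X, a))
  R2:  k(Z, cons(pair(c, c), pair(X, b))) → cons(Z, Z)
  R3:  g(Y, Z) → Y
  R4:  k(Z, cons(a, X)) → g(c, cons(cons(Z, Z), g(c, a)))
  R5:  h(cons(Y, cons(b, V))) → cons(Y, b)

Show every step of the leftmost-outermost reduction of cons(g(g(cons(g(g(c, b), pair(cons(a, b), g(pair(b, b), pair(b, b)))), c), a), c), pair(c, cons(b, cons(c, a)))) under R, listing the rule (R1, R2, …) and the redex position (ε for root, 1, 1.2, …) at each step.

cons(cons(c, c), pair(c, cons(b, cons(c, a))))

1. cons(g(g(cons(g(g(c, b), pair(cons(a, b), g(pair(b, b), pair(b, b)))), c), a), c), pair(c, cons(b, cons(c, a))))  →  cons(g(cons(g(g(c, b), pair(cons(a, b), g(pair(b, b), pair(b, b)))), c), a), pair(c, cons(b, cons(c, a))))   [R3 at 1]
2. cons(g(cons(g(g(c, b), pair(cons(a, b), g(pair(b, b), pair(b, b)))), c), a), pair(c, cons(b, cons(c, a))))  →  cons(cons(g(g(c, b), pair(cons(a, b), g(pair(b, b), pair(b, b)))), c), pair(c, cons(b, cons(c, a))))   [R3 at 1]
3. cons(cons(g(g(c, b), pair(cons(a, b), g(pair(b, b), pair(b, b)))), c), pair(c, cons(b, cons(c, a))))  →  cons(cons(g(c, b), c), pair(c, cons(b, cons(c, a))))   [R3 at 1.1]
4. cons(cons(g(c, b), c), pair(c, cons(b, cons(c, a))))  →  cons(cons(c, c), pair(c, cons(b, cons(c, a))))   [R3 at 1.1]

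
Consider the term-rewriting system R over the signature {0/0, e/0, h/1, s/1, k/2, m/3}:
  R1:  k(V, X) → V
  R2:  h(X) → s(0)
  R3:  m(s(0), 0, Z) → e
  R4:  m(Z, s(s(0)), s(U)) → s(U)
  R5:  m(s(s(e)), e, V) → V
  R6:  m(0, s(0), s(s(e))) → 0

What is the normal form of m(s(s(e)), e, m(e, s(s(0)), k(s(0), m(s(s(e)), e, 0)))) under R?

1. m(s(s(e)), e, m(e, s(s(0)), k(s(0), m(s(s(e)), e, 0))))  →  m(e, s(s(0)), k(s(0), m(s(s(e)), e, 0)))   [R5 at ε]
2. m(e, s(s(0)), k(s(0), m(s(s(e)), e, 0)))  →  m(e, s(s(0)), s(0))   [R1 at 3]
3. m(e, s(s(0)), s(0))  →  s(0)   [R4 at ε]

s(0)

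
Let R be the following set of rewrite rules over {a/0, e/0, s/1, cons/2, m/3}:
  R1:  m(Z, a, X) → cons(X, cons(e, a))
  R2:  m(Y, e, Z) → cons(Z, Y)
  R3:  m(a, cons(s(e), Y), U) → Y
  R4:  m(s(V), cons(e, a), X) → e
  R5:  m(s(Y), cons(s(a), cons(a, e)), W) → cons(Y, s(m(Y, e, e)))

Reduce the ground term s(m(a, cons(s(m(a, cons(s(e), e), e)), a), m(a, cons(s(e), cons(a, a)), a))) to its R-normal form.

s(a)

1. s(m(a, cons(s(m(a, cons(s(e), e), e)), a), m(a, cons(s(e), cons(a, a)), a)))  →  s(m(a, cons(s(e), a), m(a, cons(s(e), cons(a, a)), a)))   [R3 at 1.2.1.1]
2. s(m(a, cons(s(e), a), m(a, cons(s(e), cons(a, a)), a)))  →  s(a)   [R3 at 1]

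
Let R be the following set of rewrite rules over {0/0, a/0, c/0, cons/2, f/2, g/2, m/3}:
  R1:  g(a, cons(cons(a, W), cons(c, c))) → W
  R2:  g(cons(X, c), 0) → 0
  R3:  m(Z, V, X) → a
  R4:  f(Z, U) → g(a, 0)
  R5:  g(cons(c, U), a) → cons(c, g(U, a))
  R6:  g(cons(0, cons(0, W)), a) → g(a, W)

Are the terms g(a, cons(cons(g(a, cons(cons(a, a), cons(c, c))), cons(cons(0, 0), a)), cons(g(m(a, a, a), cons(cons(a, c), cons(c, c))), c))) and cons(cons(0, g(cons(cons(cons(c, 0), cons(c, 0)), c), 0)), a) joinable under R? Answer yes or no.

Reduce t₁ = g(a, cons(cons(g(a, cons(cons(a, a), cons(c, c))), cons(cons(0, 0), a)), cons(g(m(a, a, a), cons(cons(a, c), cons(c, c))), c))):
1. g(a, cons(cons(g(a, cons(cons(a, a), cons(c, c))), cons(cons(0, 0), a)), cons(g(m(a, a, a), cons(cons(a, c), cons(c, c))), c)))  →  g(a, cons(cons(a, cons(cons(0, 0), a)), cons(g(m(a, a, a), cons(cons(a, c), cons(c, c))), c)))   [R1 at 2.1.1]
2. g(a, cons(cons(a, cons(cons(0, 0), a)), cons(g(m(a, a, a), cons(cons(a, c), cons(c, c))), c)))  →  g(a, cons(cons(a, cons(cons(0, 0), a)), cons(g(a, cons(cons(a, c), cons(c, c))), c)))   [R3 at 2.2.1.1]
3. g(a, cons(cons(a, cons(cons(0, 0), a)), cons(g(a, cons(cons(a, c), cons(c, c))), c)))  →  g(a, cons(cons(a, cons(cons(0, 0), a)), cons(c, c)))   [R1 at 2.2.1]
4. g(a, cons(cons(a, cons(cons(0, 0), a)), cons(c, c)))  →  cons(cons(0, 0), a)   [R1 at ε]

Reduce t₂ = cons(cons(0, g(cons(cons(cons(c, 0), cons(c, 0)), c), 0)), a):
1. cons(cons(0, g(cons(cons(cons(c, 0), cons(c, 0)), c), 0)), a)  →  cons(cons(0, 0), a)   [R2 at 1.2]

yes — NF(t₁) = cons(cons(0, 0), a), NF(t₂) = cons(cons(0, 0), a)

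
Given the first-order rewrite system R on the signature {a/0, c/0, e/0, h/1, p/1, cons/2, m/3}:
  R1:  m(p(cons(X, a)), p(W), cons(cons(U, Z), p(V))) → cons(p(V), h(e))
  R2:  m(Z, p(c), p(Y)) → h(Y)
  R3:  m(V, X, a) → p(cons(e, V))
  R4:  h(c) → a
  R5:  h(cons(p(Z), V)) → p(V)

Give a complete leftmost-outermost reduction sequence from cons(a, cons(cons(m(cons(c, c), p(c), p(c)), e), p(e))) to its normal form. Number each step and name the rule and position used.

1. cons(a, cons(cons(m(cons(c, c), p(c), p(c)), e), p(e)))  →  cons(a, cons(cons(h(c), e), p(e)))   [R2 at 2.1.1]
2. cons(a, cons(cons(h(c), e), p(e)))  →  cons(a, cons(cons(a, e), p(e)))   [R4 at 2.1.1]

cons(a, cons(cons(a, e), p(e)))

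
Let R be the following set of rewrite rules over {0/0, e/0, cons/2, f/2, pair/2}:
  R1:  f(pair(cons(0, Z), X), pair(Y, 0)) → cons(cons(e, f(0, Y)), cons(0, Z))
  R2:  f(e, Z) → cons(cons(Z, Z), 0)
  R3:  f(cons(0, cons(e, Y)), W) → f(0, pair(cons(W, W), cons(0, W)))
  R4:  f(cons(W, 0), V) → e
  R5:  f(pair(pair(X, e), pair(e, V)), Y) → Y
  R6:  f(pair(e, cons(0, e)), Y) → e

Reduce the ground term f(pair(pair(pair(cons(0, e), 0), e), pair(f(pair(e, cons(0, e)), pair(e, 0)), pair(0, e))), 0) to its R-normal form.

1. f(pair(pair(pair(cons(0, e), 0), e), pair(f(pair(e, cons(0, e)), pair(e, 0)), pair(0, e))), 0)  →  f(pair(pair(pair(cons(0, e), 0), e), pair(e, pair(0, e))), 0)   [R6 at 1.2.1]
2. f(pair(pair(pair(cons(0, e), 0), e), pair(e, pair(0, e))), 0)  →  0   [R5 at ε]

0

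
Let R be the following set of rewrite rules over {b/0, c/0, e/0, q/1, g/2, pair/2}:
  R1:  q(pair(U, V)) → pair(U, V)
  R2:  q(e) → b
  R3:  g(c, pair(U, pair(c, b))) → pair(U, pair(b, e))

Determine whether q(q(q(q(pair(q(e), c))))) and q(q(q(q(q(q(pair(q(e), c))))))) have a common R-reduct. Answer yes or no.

yes — NF(t₁) = pair(b, c), NF(t₂) = pair(b, c)

Reduce t₁ = q(q(q(q(pair(q(e), c))))):
1. q(q(q(q(pair(q(e), c)))))  →  q(q(q(pair(q(e), c))))   [R1 at 1.1.1]
2. q(q(q(pair(q(e), c))))  →  q(q(pair(q(e), c)))   [R1 at 1.1]
3. q(q(pair(q(e), c)))  →  q(pair(q(e), c))   [R1 at 1]
4. q(pair(q(e), c))  →  pair(q(e), c)   [R1 at ε]
5. pair(q(e), c)  →  pair(b, c)   [R2 at 1]

Reduce t₂ = q(q(q(q(q(q(pair(q(e), c))))))):
1. q(q(q(q(q(q(pair(q(e), c)))))))  →  q(q(q(q(q(pair(q(e), c))))))   [R1 at 1.1.1.1.1]
2. q(q(q(q(q(pair(q(e), c))))))  →  q(q(q(q(pair(q(e), c)))))   [R1 at 1.1.1.1]
3. q(q(q(q(pair(q(e), c)))))  →  q(q(q(pair(q(e), c))))   [R1 at 1.1.1]
4. q(q(q(pair(q(e), c))))  →  q(q(pair(q(e), c)))   [R1 at 1.1]
5. q(q(pair(q(e), c)))  →  q(pair(q(e), c))   [R1 at 1]
6. q(pair(q(e), c))  →  pair(q(e), c)   [R1 at ε]
7. pair(q(e), c)  →  pair(b, c)   [R2 at 1]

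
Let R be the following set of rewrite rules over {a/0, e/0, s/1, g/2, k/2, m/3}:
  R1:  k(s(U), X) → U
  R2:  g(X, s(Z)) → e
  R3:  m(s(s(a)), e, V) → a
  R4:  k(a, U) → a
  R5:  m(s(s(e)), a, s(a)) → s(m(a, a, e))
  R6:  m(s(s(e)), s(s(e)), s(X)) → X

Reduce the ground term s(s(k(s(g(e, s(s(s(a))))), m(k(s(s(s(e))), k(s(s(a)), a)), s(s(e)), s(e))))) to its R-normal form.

1. s(s(k(s(g(e, s(s(s(a))))), m(k(s(s(s(e))), k(s(s(a)), a)), s(s(e)), s(e)))))  →  s(s(g(e, s(s(s(a))))))   [R1 at 1.1]
2. s(s(g(e, s(s(s(a))))))  →  s(s(e))   [R2 at 1.1]

s(s(e))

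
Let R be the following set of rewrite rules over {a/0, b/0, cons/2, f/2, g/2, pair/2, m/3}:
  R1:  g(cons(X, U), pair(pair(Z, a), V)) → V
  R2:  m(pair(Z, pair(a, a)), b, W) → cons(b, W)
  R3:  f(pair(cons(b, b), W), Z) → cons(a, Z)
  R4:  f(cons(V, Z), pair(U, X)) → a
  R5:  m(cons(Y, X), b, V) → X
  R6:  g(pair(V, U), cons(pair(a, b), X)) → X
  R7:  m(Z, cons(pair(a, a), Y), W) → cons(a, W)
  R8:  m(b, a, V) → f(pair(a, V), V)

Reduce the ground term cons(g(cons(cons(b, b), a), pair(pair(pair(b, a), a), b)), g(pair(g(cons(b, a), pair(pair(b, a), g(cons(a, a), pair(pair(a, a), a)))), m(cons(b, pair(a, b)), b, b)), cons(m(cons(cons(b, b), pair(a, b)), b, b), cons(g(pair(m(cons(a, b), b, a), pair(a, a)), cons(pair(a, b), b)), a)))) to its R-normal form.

cons(b, cons(b, a))

1. cons(g(cons(cons(b, b), a), pair(pair(pair(b, a), a), b)), g(pair(g(cons(b, a), pair(pair(b, a), g(cons(a, a), pair(pair(a, a), a)))), m(cons(b, pair(a, b)), b, b)), cons(m(cons(cons(b, b), pair(a, b)), b, b), cons(g(pair(m(cons(a, b), b, a), pair(a, a)), cons(pair(a, b), b)), a))))  →  cons(b, g(pair(g(cons(b, a), pair(pair(b, a), g(cons(a, a), pair(pair(a, a), a)))), m(cons(b, pair(a, b)), b, b)), cons(m(cons(cons(b, b), pair(a, b)), b, b), cons(g(pair(m(cons(a, b), b, a), pair(a, a)), cons(pair(a, b), b)), a))))   [R1 at 1]
2. cons(b, g(pair(g(cons(b, a), pair(pair(b, a), g(cons(a, a), pair(pair(a, a), a)))), m(cons(b, pair(a, b)), b, b)), cons(m(cons(cons(b, b), pair(a, b)), b, b), cons(g(pair(m(cons(a, b), b, a), pair(a, a)), cons(pair(a, b), b)), a))))  →  cons(b, g(pair(g(cons(a, a), pair(pair(a, a), a)), m(cons(b, pair(a, b)), b, b)), cons(m(cons(cons(b, b), pair(a, b)), b, b), cons(g(pair(m(cons(a, b), b, a), pair(a, a)), cons(pair(a, b), b)), a))))   [R1 at 2.1.1]
3. cons(b, g(pair(g(cons(a, a), pair(pair(a, a), a)), m(cons(b, pair(a, b)), b, b)), cons(m(cons(cons(b, b), pair(a, b)), b, b), cons(g(pair(m(cons(a, b), b, a), pair(a, a)), cons(pair(a, b), b)), a))))  →  cons(b, g(pair(a, m(cons(b, pair(a, b)), b, b)), cons(m(cons(cons(b, b), pair(a, b)), b, b), cons(g(pair(m(cons(a, b), b, a), pair(a, a)), cons(pair(a, b), b)), a))))   [R1 at 2.1.1]
4. cons(b, g(pair(a, m(cons(b, pair(a, b)), b, b)), cons(m(cons(cons(b, b), pair(a, b)), b, b), cons(g(pair(m(cons(a, b), b, a), pair(a, a)), cons(pair(a, b), b)), a))))  →  cons(b, g(pair(a, pair(a, b)), cons(m(cons(cons(b, b), pair(a, b)), b, b), cons(g(pair(m(cons(a, b), b, a), pair(a, a)), cons(pair(a, b), b)), a))))   [R5 at 2.1.2]
5. cons(b, g(pair(a, pair(a, b)), cons(m(cons(cons(b, b), pair(a, b)), b, b), cons(g(pair(m(cons(a, b), b, a), pair(a, a)), cons(pair(a, b), b)), a))))  →  cons(b, g(pair(a, pair(a, b)), cons(pair(a, b), cons(g(pair(m(cons(a, b), b, a), pair(a, a)), cons(pair(a, b), b)), a))))   [R5 at 2.2.1]
6. cons(b, g(pair(a, pair(a, b)), cons(pair(a, b), cons(g(pair(m(cons(a, b), b, a), pair(a, a)), cons(pair(a, b), b)), a))))  →  cons(b, cons(g(pair(m(cons(a, b), b, a), pair(a, a)), cons(pair(a, b), b)), a))   [R6 at 2]
7. cons(b, cons(g(pair(m(cons(a, b), b, a), pair(a, a)), cons(pair(a, b), b)), a))  →  cons(b, cons(b, a))   [R6 at 2.1]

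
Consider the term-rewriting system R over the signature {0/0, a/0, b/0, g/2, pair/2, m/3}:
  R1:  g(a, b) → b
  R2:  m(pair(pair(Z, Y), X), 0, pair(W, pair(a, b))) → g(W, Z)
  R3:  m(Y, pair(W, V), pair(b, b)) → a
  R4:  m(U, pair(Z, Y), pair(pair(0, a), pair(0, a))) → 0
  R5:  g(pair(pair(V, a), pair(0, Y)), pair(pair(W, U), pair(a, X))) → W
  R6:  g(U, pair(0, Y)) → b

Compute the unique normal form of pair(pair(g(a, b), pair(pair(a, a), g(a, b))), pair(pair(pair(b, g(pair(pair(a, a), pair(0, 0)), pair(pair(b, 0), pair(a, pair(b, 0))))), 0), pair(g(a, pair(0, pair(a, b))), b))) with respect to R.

1. pair(pair(g(a, b), pair(pair(a, a), g(a, b))), pair(pair(pair(b, g(pair(pair(a, a), pair(0, 0)), pair(pair(b, 0), pair(a, pair(b, 0))))), 0), pair(g(a, pair(0, pair(a, b))), b)))  →  pair(pair(b, pair(pair(a, a), g(a, b))), pair(pair(pair(b, g(pair(pair(a, a), pair(0, 0)), pair(pair(b, 0), pair(a, pair(b, 0))))), 0), pair(g(a, pair(0, pair(a, b))), b)))   [R1 at 1.1]
2. pair(pair(b, pair(pair(a, a), g(a, b))), pair(pair(pair(b, g(pair(pair(a, a), pair(0, 0)), pair(pair(b, 0), pair(a, pair(b, 0))))), 0), pair(g(a, pair(0, pair(a, b))), b)))  →  pair(pair(b, pair(pair(a, a), b)), pair(pair(pair(b, g(pair(pair(a, a), pair(0, 0)), pair(pair(b, 0), pair(a, pair(b, 0))))), 0), pair(g(a, pair(0, pair(a, b))), b)))   [R1 at 1.2.2]
3. pair(pair(b, pair(pair(a, a), b)), pair(pair(pair(b, g(pair(pair(a, a), pair(0, 0)), pair(pair(b, 0), pair(a, pair(b, 0))))), 0), pair(g(a, pair(0, pair(a, b))), b)))  →  pair(pair(b, pair(pair(a, a), b)), pair(pair(pair(b, b), 0), pair(g(a, pair(0, pair(a, b))), b)))   [R5 at 2.1.1.2]
4. pair(pair(b, pair(pair(a, a), b)), pair(pair(pair(b, b), 0), pair(g(a, pair(0, pair(a, b))), b)))  →  pair(pair(b, pair(pair(a, a), b)), pair(pair(pair(b, b), 0), pair(b, b)))   [R6 at 2.2.1]

pair(pair(b, pair(pair(a, a), b)), pair(pair(pair(b, b), 0), pair(b, b)))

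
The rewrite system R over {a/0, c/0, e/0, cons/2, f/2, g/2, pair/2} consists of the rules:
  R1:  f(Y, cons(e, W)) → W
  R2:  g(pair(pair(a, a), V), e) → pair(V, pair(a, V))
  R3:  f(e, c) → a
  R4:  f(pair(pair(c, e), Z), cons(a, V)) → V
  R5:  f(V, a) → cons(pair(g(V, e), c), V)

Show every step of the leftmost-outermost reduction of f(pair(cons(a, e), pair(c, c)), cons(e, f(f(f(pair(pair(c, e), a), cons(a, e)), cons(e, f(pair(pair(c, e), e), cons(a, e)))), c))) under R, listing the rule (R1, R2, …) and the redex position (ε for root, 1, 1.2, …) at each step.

a

1. f(pair(cons(a, e), pair(c, c)), cons(e, f(f(f(pair(pair(c, e), a), cons(a, e)), cons(e, f(pair(pair(c, e), e), cons(a, e)))), c)))  →  f(f(f(pair(pair(c, e), a), cons(a, e)), cons(e, f(pair(pair(c, e), e), cons(a, e)))), c)   [R1 at ε]
2. f(f(f(pair(pair(c, e), a), cons(a, e)), cons(e, f(pair(pair(c, e), e), cons(a, e)))), c)  →  f(f(pair(pair(c, e), e), cons(a, e)), c)   [R1 at 1]
3. f(f(pair(pair(c, e), e), cons(a, e)), c)  →  f(e, c)   [R4 at 1]
4. f(e, c)  →  a   [R3 at ε]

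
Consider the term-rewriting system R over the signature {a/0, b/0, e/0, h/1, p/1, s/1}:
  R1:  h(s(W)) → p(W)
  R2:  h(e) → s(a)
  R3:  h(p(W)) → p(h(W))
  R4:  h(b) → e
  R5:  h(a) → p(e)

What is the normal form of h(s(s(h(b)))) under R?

p(s(e))

1. h(s(s(h(b))))  →  p(s(h(b)))   [R1 at ε]
2. p(s(h(b)))  →  p(s(e))   [R4 at 1.1]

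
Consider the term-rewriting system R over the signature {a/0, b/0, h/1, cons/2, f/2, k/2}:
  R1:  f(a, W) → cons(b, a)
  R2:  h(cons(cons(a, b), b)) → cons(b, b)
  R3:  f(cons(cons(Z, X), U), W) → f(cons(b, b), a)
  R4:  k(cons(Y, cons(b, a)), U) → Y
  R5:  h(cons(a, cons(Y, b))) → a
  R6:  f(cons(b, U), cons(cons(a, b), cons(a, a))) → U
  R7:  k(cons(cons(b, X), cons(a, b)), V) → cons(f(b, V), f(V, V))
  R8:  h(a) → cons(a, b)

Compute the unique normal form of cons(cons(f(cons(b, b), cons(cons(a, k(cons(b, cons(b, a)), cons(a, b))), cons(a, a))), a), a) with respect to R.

1. cons(cons(f(cons(b, b), cons(cons(a, k(cons(b, cons(b, a)), cons(a, b))), cons(a, a))), a), a)  →  cons(cons(f(cons(b, b), cons(cons(a, b), cons(a, a))), a), a)   [R4 at 1.1.2.1.2]
2. cons(cons(f(cons(b, b), cons(cons(a, b), cons(a, a))), a), a)  →  cons(cons(b, a), a)   [R6 at 1.1]

cons(cons(b, a), a)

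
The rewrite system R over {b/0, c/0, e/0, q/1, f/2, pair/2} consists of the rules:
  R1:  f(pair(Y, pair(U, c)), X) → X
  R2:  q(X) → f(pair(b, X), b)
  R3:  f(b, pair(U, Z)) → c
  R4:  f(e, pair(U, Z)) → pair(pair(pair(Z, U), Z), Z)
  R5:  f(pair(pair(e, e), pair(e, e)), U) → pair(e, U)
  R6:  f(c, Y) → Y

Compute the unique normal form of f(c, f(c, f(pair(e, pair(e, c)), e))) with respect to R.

1. f(c, f(c, f(pair(e, pair(e, c)), e)))  →  f(c, f(pair(e, pair(e, c)), e))   [R6 at ε]
2. f(c, f(pair(e, pair(e, c)), e))  →  f(pair(e, pair(e, c)), e)   [R6 at ε]
3. f(pair(e, pair(e, c)), e)  →  e   [R1 at ε]

e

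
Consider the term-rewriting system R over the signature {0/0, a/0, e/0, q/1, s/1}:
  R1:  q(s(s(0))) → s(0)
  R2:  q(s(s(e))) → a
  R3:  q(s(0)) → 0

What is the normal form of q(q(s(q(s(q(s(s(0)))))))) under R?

1. q(q(s(q(s(q(s(s(0))))))))  →  q(q(s(q(s(s(0))))))   [R1 at 1.1.1.1.1]
2. q(q(s(q(s(s(0))))))  →  q(q(s(s(0))))   [R1 at 1.1.1]
3. q(q(s(s(0))))  →  q(s(0))   [R1 at 1]
4. q(s(0))  →  0   [R3 at ε]

0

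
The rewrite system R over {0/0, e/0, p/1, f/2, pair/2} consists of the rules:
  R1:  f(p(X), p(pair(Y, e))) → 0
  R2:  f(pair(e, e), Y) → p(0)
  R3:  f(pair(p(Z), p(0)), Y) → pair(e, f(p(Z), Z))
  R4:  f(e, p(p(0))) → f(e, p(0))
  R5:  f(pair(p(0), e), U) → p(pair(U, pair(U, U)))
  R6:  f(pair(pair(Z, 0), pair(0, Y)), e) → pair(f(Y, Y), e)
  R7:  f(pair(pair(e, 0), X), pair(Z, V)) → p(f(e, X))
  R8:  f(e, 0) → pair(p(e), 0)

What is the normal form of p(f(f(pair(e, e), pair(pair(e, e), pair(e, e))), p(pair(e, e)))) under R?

1. p(f(f(pair(e, e), pair(pair(e, e), pair(e, e))), p(pair(e, e))))  →  p(f(p(0), p(pair(e, e))))   [R2 at 1.1]
2. p(f(p(0), p(pair(e, e))))  →  p(0)   [R1 at 1]

p(0)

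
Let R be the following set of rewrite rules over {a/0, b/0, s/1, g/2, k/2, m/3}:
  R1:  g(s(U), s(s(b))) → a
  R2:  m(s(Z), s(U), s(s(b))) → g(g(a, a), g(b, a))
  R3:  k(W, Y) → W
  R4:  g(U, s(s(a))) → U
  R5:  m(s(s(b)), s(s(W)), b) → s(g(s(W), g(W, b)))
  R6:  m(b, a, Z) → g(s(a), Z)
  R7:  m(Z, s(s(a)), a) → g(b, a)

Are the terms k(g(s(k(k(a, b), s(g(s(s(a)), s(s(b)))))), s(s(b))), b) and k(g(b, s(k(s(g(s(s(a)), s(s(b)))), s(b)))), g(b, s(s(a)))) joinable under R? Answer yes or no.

Reduce t₁ = k(g(s(k(k(a, b), s(g(s(s(a)), s(s(b)))))), s(s(b))), b):
1. k(g(s(k(k(a, b), s(g(s(s(a)), s(s(b)))))), s(s(b))), b)  →  g(s(k(k(a, b), s(g(s(s(a)), s(s(b)))))), s(s(b)))   [R3 at ε]
2. g(s(k(k(a, b), s(g(s(s(a)), s(s(b)))))), s(s(b)))  →  a   [R1 at ε]

Reduce t₂ = k(g(b, s(k(s(g(s(s(a)), s(s(b)))), s(b)))), g(b, s(s(a)))):
1. k(g(b, s(k(s(g(s(s(a)), s(s(b)))), s(b)))), g(b, s(s(a))))  →  g(b, s(k(s(g(s(s(a)), s(s(b)))), s(b))))   [R3 at ε]
2. g(b, s(k(s(g(s(s(a)), s(s(b)))), s(b))))  →  g(b, s(s(g(s(s(a)), s(s(b))))))   [R3 at 2.1]
3. g(b, s(s(g(s(s(a)), s(s(b))))))  →  g(b, s(s(a)))   [R1 at 2.1.1]
4. g(b, s(s(a)))  →  b   [R4 at ε]

no — NF(t₁) = a, NF(t₂) = b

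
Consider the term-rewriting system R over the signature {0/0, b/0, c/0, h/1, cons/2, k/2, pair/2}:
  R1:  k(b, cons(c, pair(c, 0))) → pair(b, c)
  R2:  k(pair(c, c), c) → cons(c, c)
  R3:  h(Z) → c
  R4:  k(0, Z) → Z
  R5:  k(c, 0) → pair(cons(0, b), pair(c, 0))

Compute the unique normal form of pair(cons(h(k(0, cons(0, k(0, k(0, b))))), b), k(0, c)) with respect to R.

pair(cons(c, b), c)

1. pair(cons(h(k(0, cons(0, k(0, k(0, b))))), b), k(0, c))  →  pair(cons(c, b), k(0, c))   [R3 at 1.1]
2. pair(cons(c, b), k(0, c))  →  pair(cons(c, b), c)   [R4 at 2]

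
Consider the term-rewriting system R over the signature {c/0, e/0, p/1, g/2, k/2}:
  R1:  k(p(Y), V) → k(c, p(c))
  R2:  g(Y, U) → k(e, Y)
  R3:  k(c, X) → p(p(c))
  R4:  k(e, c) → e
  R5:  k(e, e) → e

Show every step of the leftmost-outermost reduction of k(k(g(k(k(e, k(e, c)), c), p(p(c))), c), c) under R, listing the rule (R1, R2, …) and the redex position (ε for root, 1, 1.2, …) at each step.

1. k(k(g(k(k(e, k(e, c)), c), p(p(c))), c), c)  →  k(k(k(e, k(k(e, k(e, c)), c)), c), c)   [R2 at 1.1]
2. k(k(k(e, k(k(e, k(e, c)), c)), c), c)  →  k(k(k(e, k(k(e, e), c)), c), c)   [R4 at 1.1.2.1.2]
3. k(k(k(e, k(k(e, e), c)), c), c)  →  k(k(k(e, k(e, c)), c), c)   [R5 at 1.1.2.1]
4. k(k(k(e, k(e, c)), c), c)  →  k(k(k(e, e), c), c)   [R4 at 1.1.2]
5. k(k(k(e, e), c), c)  →  k(k(e, c), c)   [R5 at 1.1]
6. k(k(e, c), c)  →  k(e, c)   [R4 at 1]
7. k(e, c)  →  e   [R4 at ε]

e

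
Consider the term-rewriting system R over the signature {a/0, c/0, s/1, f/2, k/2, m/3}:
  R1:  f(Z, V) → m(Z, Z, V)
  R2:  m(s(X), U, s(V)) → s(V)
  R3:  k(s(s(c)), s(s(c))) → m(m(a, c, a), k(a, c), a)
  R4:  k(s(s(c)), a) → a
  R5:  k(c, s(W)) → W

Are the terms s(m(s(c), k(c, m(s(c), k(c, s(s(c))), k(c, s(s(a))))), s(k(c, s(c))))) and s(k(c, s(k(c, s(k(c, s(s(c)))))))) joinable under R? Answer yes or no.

Reduce t₁ = s(m(s(c), k(c, m(s(c), k(c, s(s(c))), k(c, s(s(a))))), s(k(c, s(c))))):
1. s(m(s(c), k(c, m(s(c), k(c, s(s(c))), k(c, s(s(a))))), s(k(c, s(c)))))  →  s(s(k(c, s(c))))   [R2 at 1]
2. s(s(k(c, s(c))))  →  s(s(c))   [R5 at 1.1]

Reduce t₂ = s(k(c, s(k(c, s(k(c, s(s(c)))))))):
1. s(k(c, s(k(c, s(k(c, s(s(c))))))))  →  s(k(c, s(k(c, s(s(c))))))   [R5 at 1]
2. s(k(c, s(k(c, s(s(c))))))  →  s(k(c, s(s(c))))   [R5 at 1]
3. s(k(c, s(s(c))))  →  s(s(c))   [R5 at 1]

yes — NF(t₁) = s(s(c)), NF(t₂) = s(s(c))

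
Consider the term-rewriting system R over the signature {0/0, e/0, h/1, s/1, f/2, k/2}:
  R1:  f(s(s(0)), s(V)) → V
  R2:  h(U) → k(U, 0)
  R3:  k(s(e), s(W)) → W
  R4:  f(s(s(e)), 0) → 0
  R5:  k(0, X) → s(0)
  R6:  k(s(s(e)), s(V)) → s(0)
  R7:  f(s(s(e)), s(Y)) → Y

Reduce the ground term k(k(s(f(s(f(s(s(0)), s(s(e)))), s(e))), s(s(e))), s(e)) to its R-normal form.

e

1. k(k(s(f(s(f(s(s(0)), s(s(e)))), s(e))), s(s(e))), s(e))  →  k(k(s(f(s(s(e)), s(e))), s(s(e))), s(e))   [R1 at 1.1.1.1.1]
2. k(k(s(f(s(s(e)), s(e))), s(s(e))), s(e))  →  k(k(s(e), s(s(e))), s(e))   [R7 at 1.1.1]
3. k(k(s(e), s(s(e))), s(e))  →  k(s(e), s(e))   [R3 at 1]
4. k(s(e), s(e))  →  e   [R3 at ε]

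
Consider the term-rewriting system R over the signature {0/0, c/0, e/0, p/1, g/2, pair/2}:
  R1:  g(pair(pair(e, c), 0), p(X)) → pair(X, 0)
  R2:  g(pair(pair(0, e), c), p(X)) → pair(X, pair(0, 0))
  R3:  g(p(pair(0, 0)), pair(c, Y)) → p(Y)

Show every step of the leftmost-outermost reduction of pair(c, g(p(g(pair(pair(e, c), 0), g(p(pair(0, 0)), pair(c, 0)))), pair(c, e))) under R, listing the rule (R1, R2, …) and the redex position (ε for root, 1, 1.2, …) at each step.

1. pair(c, g(p(g(pair(pair(e, c), 0), g(p(pair(0, 0)), pair(c, 0)))), pair(c, e)))  →  pair(c, g(p(g(pair(pair(e, c), 0), p(0))), pair(c, e)))   [R3 at 2.1.1.2]
2. pair(c, g(p(g(pair(pair(e, c), 0), p(0))), pair(c, e)))  →  pair(c, g(p(pair(0, 0)), pair(c, e)))   [R1 at 2.1.1]
3. pair(c, g(p(pair(0, 0)), pair(c, e)))  →  pair(c, p(e))   [R3 at 2]

pair(c, p(e))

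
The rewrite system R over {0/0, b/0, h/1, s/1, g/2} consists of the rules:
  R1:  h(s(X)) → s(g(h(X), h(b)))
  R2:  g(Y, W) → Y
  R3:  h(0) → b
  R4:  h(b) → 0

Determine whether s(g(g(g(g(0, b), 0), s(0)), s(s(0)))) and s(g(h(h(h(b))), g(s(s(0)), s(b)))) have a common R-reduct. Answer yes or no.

Reduce t₁ = s(g(g(g(g(0, b), 0), s(0)), s(s(0)))):
1. s(g(g(g(g(0, b), 0), s(0)), s(s(0))))  →  s(g(g(g(0, b), 0), s(0)))   [R2 at 1]
2. s(g(g(g(0, b), 0), s(0)))  →  s(g(g(0, b), 0))   [R2 at 1]
3. s(g(g(0, b), 0))  →  s(g(0, b))   [R2 at 1]
4. s(g(0, b))  →  s(0)   [R2 at 1]

Reduce t₂ = s(g(h(h(h(b))), g(s(s(0)), s(b)))):
1. s(g(h(h(h(b))), g(s(s(0)), s(b))))  →  s(h(h(h(b))))   [R2 at 1]
2. s(h(h(h(b))))  →  s(h(h(0)))   [R4 at 1.1.1]
3. s(h(h(0)))  →  s(h(b))   [R3 at 1.1]
4. s(h(b))  →  s(0)   [R4 at 1]

yes — NF(t₁) = s(0), NF(t₂) = s(0)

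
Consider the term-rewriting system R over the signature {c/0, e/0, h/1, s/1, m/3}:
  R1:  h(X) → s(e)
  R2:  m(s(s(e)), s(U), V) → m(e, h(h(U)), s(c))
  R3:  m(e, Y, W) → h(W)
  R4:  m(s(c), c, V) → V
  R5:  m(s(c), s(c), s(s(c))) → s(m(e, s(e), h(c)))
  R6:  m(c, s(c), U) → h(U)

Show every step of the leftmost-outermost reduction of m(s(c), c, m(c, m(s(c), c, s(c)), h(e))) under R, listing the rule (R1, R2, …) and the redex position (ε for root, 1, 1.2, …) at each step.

1. m(s(c), c, m(c, m(s(c), c, s(c)), h(e)))  →  m(c, m(s(c), c, s(c)), h(e))   [R4 at ε]
2. m(c, m(s(c), c, s(c)), h(e))  →  m(c, s(c), h(e))   [R4 at 2]
3. m(c, s(c), h(e))  →  h(h(e))   [R6 at ε]
4. h(h(e))  →  s(e)   [R1 at ε]

s(e)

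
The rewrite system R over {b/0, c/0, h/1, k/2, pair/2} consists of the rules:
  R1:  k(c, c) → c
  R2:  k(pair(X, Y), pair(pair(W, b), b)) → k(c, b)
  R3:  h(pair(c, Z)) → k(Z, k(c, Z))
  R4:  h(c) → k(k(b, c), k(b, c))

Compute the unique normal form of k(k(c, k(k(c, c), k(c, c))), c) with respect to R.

1. k(k(c, k(k(c, c), k(c, c))), c)  →  k(k(c, k(c, k(c, c))), c)   [R1 at 1.2.1]
2. k(k(c, k(c, k(c, c))), c)  →  k(k(c, k(c, c)), c)   [R1 at 1.2.2]
3. k(k(c, k(c, c)), c)  →  k(k(c, c), c)   [R1 at 1.2]
4. k(k(c, c), c)  →  k(c, c)   [R1 at 1]
5. k(c, c)  →  c   [R1 at ε]

c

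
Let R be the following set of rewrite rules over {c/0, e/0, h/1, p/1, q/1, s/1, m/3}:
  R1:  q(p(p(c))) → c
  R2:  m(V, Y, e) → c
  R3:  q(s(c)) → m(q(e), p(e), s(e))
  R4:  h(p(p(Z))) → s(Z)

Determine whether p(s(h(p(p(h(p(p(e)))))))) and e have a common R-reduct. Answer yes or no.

Reduce t₁ = p(s(h(p(p(h(p(p(e)))))))):
1. p(s(h(p(p(h(p(p(e))))))))  →  p(s(s(h(p(p(e))))))   [R4 at 1.1]
2. p(s(s(h(p(p(e))))))  →  p(s(s(s(e))))   [R4 at 1.1.1]

Reduce t₂ = e:

no — NF(t₁) = p(s(s(s(e)))), NF(t₂) = e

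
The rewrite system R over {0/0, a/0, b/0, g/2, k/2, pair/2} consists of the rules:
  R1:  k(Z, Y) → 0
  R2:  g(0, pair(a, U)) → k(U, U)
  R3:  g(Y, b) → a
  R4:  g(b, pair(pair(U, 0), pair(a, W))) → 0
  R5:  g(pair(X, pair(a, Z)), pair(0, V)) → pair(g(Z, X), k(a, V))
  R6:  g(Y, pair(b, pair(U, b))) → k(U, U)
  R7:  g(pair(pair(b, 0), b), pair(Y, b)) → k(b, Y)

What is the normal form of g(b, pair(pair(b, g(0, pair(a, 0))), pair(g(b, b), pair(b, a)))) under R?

1. g(b, pair(pair(b, g(0, pair(a, 0))), pair(g(b, b), pair(b, a))))  →  g(b, pair(pair(b, k(0, 0)), pair(g(b, b), pair(b, a))))   [R2 at 2.1.2]
2. g(b, pair(pair(b, k(0, 0)), pair(g(b, b), pair(b, a))))  →  g(b, pair(pair(b, 0), pair(g(b, b), pair(b, a))))   [R1 at 2.1.2]
3. g(b, pair(pair(b, 0), pair(g(b, b), pair(b, a))))  →  g(b, pair(pair(b, 0), pair(a, pair(b, a))))   [R3 at 2.2.1]
4. g(b, pair(pair(b, 0), pair(a, pair(b, a))))  →  0   [R4 at ε]

0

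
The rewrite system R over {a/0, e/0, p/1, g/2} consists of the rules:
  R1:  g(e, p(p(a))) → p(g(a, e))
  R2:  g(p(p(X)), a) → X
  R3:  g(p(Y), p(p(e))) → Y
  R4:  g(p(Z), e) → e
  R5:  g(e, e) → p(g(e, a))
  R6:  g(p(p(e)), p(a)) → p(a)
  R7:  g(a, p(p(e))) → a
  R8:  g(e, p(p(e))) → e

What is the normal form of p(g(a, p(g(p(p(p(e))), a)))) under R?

p(a)

1. p(g(a, p(g(p(p(p(e))), a))))  →  p(g(a, p(p(e))))   [R2 at 1.2.1]
2. p(g(a, p(p(e))))  →  p(a)   [R7 at 1]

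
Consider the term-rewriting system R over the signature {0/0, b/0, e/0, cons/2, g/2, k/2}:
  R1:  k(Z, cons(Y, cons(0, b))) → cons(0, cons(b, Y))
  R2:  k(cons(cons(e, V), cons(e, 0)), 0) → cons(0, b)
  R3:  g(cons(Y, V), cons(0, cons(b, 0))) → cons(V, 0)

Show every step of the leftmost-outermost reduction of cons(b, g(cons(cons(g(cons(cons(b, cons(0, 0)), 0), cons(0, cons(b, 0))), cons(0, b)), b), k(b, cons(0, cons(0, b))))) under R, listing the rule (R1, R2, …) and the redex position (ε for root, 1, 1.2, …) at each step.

cons(b, cons(b, 0))

1. cons(b, g(cons(cons(g(cons(cons(b, cons(0, 0)), 0), cons(0, cons(b, 0))), cons(0, b)), b), k(b, cons(0, cons(0, b)))))  →  cons(b, g(cons(cons(cons(0, 0), cons(0, b)), b), k(b, cons(0, cons(0, b)))))   [R3 at 2.1.1.1]
2. cons(b, g(cons(cons(cons(0, 0), cons(0, b)), b), k(b, cons(0, cons(0, b)))))  →  cons(b, g(cons(cons(cons(0, 0), cons(0, b)), b), cons(0, cons(b, 0))))   [R1 at 2.2]
3. cons(b, g(cons(cons(cons(0, 0), cons(0, b)), b), cons(0, cons(b, 0))))  →  cons(b, cons(b, 0))   [R3 at 2]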